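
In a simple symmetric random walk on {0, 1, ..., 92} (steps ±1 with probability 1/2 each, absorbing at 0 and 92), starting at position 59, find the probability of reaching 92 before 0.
P(hit 92 before 0) = 59/92

Let u_k = P(hit 92 before 0 | start at k). Then u_0 = 0, u_92 = 1, and u_k = u_{k-1}/2 + u_{k+1}/2 for 1 ≤ k ≤ 91. This harmonic recurrence is solved by u_k = k/92, giving u_59 = 59/92.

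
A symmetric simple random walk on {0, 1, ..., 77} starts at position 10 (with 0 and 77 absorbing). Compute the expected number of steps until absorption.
E[τ | X_0 = 10] = 670

Let v_k = E[τ | X_0 = k]. Boundary: v_0 = v_77 = 0. Recurrence: v_k = 1 + (v_{k-1} + v_{k+1})/2 for 1 ≤ k ≤ 76. The particular solution to v_k − (v_{k-1} + v_{k+1})/2 = 1 is v_k = −k^2. Adding homogeneous solution A + B k and matching boundaries gives v_k = k (77 − k). Substituting k = 10: v_10 = 10 · 67 = 670.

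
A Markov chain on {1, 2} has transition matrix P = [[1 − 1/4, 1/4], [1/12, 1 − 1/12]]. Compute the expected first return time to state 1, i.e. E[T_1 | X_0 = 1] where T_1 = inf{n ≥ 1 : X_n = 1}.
E[T_1 | X_0 = 1] = 1/π_1 = 4

For an irreducible recurrent Markov chain with stationary distribution π, E[T_i | X_0 = i] = 1/π_i (Kac's formula). Here π_1 = (1/12)/(1/4 + 1/12) = (1/12)/(1/3) = 1/4, so E[T_1 | X_0 = 1] = 1/π_1 = (1/4 + 1/12)/(1/12) = (1/3)/(1/12) = 4.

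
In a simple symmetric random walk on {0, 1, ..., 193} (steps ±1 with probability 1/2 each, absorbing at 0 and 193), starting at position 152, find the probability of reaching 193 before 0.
P(hit 193 before 0) = 152/193

Let u_k = P(hit 193 before 0 | start at k). Then u_0 = 0, u_193 = 1, and u_k = u_{k-1}/2 + u_{k+1}/2 for 1 ≤ k ≤ 192. This harmonic recurrence is solved by u_k = k/193, giving u_152 = 152/193.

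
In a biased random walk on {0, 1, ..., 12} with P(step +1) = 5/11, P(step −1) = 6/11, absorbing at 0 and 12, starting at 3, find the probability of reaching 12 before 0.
P(hit 12 before 0) = (1 − (6/5)^3) / (1 − (6/5)^12) = 1953125/21237821

Let u_k denote P(reach 12 before 0 | start at k). Boundary: u_0 = 0, u_12 = 1. Recurrence: u_k = 5/11·u_{k+1} + 6/11·u_{k-1} for 1 ≤ k ≤ 11. Try u_k = A + B·r^k with r = q/p = (6/11)/(5/11) = 6/5. Substitution satisfies the recurrence; boundary conditions give:
  u_k = (1 − r^k) / (1 − r^N) = (1 − (6/5)^3) / (1 − (6/5)^12) = 1953125/21237821.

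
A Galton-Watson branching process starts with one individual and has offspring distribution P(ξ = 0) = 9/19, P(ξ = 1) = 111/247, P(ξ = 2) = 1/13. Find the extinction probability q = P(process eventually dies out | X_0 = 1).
q = 1

Mean offspring μ = 0·9/19 + 1·111/247 + 2·1/13 = 149/247 ≤ 1. For μ ≤ 1 with offspring not concentrated at 1, the Galton-Watson process goes extinct almost surely, so q = 1.
(Algebraic check: The pgf is f(s) = 9/19 + 111/247·s + 1/13·s². The extinction probability q is the smallest fixed point of f in [0, 1]. Setting s = f(s):
  1/13·s² + (111/247 − 1)·s + 9/19 = 0
  1/13·s² − (9/19 + 1/13)·s + 9/19 = 0
which factors as (s − 1)·(1/13·s − 9/19) = 0, giving roots s = 1 and s = (9/19)/(1/13) = 117/19. Since 117/19 ≥ 1, the smallest root in [0, 1] is s = 1.)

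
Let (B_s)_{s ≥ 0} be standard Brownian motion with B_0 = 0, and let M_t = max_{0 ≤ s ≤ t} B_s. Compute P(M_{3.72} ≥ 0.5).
P(M_{3.72} ≥ 0.5) = 2·P(B_{3.72} ≥ 0.5) = 2(1 − Φ(0.5/√3.72)) ≈ 0.7955

By the reflection principle for Brownian motion, P(M_t ≥ a) = 2 · P(B_t ≥ a) for a ≥ 0. Since B_t ~ N(0, t), P(B_t ≥ 0.5) = 1 − Φ(0.5/√t) = 1 − Φ(0.5/√3.72) = 1 − Φ(0.2592). So
  P(M_{3.72} ≥ 0.5) = 2(1 − Φ(0.2592)) ≈ 0.7955.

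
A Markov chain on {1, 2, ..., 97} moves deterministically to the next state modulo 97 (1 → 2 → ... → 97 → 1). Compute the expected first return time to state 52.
E[T_52 | X_0 = 52] = 97

The chain cycles deterministically, so starting at state 52 it returns in exactly 97 steps. Equivalently, the stationary distribution is uniform π_j = 1/97 for every state j, so by Kac's formula E[T_52] = 1/π_52 = 97.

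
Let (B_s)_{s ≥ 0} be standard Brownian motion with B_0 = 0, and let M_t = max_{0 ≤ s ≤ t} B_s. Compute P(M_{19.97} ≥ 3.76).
P(M_{19.97} ≥ 3.76) = 2·P(B_{19.97} ≥ 3.76) = 2(1 − Φ(3.76/√19.97)) ≈ 0.4001

By the reflection principle for Brownian motion, P(M_t ≥ a) = 2 · P(B_t ≥ a) for a ≥ 0. Since B_t ~ N(0, t), P(B_t ≥ 3.76) = 1 − Φ(3.76/√t) = 1 − Φ(3.76/√19.97) = 1 − Φ(0.8414). So
  P(M_{19.97} ≥ 3.76) = 2(1 − Φ(0.8414)) ≈ 0.4001.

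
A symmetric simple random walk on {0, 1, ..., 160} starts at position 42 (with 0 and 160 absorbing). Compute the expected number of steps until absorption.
E[τ | X_0 = 42] = 4956

Let v_k = E[τ | X_0 = k]. Boundary: v_0 = v_160 = 0. Recurrence: v_k = 1 + (v_{k-1} + v_{k+1})/2 for 1 ≤ k ≤ 159. The particular solution to v_k − (v_{k-1} + v_{k+1})/2 = 1 is v_k = −k^2. Adding homogeneous solution A + B k and matching boundaries gives v_k = k (160 − k). Substituting k = 42: v_42 = 42 · 118 = 4956.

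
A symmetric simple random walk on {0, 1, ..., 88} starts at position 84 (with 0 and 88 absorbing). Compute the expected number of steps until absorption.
E[τ | X_0 = 84] = 336

Let v_k = E[τ | X_0 = k]. Boundary: v_0 = v_88 = 0. Recurrence: v_k = 1 + (v_{k-1} + v_{k+1})/2 for 1 ≤ k ≤ 87. The particular solution to v_k − (v_{k-1} + v_{k+1})/2 = 1 is v_k = −k^2. Adding homogeneous solution A + B k and matching boundaries gives v_k = k (88 − k). Substituting k = 84: v_84 = 84 · 4 = 336.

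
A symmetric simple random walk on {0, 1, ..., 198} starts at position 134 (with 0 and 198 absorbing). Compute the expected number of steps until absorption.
E[τ | X_0 = 134] = 8576

Let v_k = E[τ | X_0 = k]. Boundary: v_0 = v_198 = 0. Recurrence: v_k = 1 + (v_{k-1} + v_{k+1})/2 for 1 ≤ k ≤ 197. The particular solution to v_k − (v_{k-1} + v_{k+1})/2 = 1 is v_k = −k^2. Adding homogeneous solution A + B k and matching boundaries gives v_k = k (198 − k). Substituting k = 134: v_134 = 134 · 64 = 8576.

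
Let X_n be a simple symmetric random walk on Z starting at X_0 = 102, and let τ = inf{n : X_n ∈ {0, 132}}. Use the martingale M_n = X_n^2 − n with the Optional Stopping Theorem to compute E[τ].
E[τ] = 3060

M_n = X_n^2 − n is a martingale (since E[X_{n+1}^2 | F_n] = X_n^2 + 1). By OST (τ has finite mean in a bounded region), E[M_τ] = E[M_0] = X_0^2 − 0 = 102^2 = 10404. Also E[M_τ] = E[X_τ^2] − E[τ]. The walk exits at 0 or 132, with P(hit 132 first) = 102/132, so E[X_τ^2] = 132^2 · 102/132 + 0 = 13464. Thus E[τ] = E[X_τ^2] − E[M_τ] = 13464 − 10404 = 3060 = 102(132 − 102) = 3060.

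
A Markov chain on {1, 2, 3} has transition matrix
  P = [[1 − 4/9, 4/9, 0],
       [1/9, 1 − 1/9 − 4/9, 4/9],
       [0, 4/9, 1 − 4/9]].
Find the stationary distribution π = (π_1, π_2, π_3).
π = (1/9, 4/9, 4/9)

This is a birth-death chain on three states, which satisfies detailed balance: π_1 · P_{12} = π_2 · P_{21} and π_2 · P_{23} = π_3 · P_{32}.
From π_1 · 4/9 = π_2 · 1/9: π_2/π_1 = (4/9)/(1/9) = 4.
From π_2 · 4/9 = π_3 · 4/9: π_3/π_2 = (4/9)/(4/9) = 1.
Take π_1 proportional to 1; then unnormalized π = (1, 4, 4). Normalize by dividing by the sum 9:
  π = (1/9, 4/9, 4/9).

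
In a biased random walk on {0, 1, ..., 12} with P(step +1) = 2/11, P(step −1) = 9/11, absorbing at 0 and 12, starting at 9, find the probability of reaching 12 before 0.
P(hit 12 before 0) = (1 − (9/2)^9) / (1 − (9/2)^12) = 4298696/391719185

Let u_k denote P(reach 12 before 0 | start at k). Boundary: u_0 = 0, u_12 = 1. Recurrence: u_k = 2/11·u_{k+1} + 9/11·u_{k-1} for 1 ≤ k ≤ 11. Try u_k = A + B·r^k with r = q/p = (9/11)/(2/11) = 9/2. Substitution satisfies the recurrence; boundary conditions give:
  u_k = (1 − r^k) / (1 − r^N) = (1 − (9/2)^9) / (1 − (9/2)^12) = 4298696/391719185.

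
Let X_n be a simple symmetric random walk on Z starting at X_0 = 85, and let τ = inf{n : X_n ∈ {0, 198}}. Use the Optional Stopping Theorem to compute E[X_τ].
E[X_τ] = 85

X_n is a martingale and τ is a bounded-mean stopping time (indeed τ is finite a.s. with bounded expectation since the walk is in a bounded region). By the OST, E[X_τ] = E[X_0] = 85. Equivalently: E[X_τ] = 198 · P(hit 198 first) + 0 · P(hit 0 first) = 198 · (85/198) = 85.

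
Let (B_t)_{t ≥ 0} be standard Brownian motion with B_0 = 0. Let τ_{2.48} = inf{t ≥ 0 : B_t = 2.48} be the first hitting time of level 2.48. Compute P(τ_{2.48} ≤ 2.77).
P(τ_{2.48} ≤ 2.77) = 2(1 − Φ(2.48/√2.77)) = 2(1 − Φ(1.4901)) ≈ 0.1362

By the reflection principle for standard BM, P(τ_b ≤ t) = 2 · P(B_t ≥ b). Since B_t ~ N(0, t), P(B_t ≥ 2.48) = 1 − Φ(2.48/√t) = 1 − Φ(2.48/√2.77) = 1 − Φ(1.4901) ≈ 0.06810. Doubling: P(τ_{2.48} ≤ 2.77) ≈ 2 · 0.06810 = 0.13620 ≈ 0.1362.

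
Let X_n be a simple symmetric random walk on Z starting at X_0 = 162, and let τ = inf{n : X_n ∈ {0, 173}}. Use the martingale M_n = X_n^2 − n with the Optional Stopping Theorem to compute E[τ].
E[τ] = 1782

M_n = X_n^2 − n is a martingale (since E[X_{n+1}^2 | F_n] = X_n^2 + 1). By OST (τ has finite mean in a bounded region), E[M_τ] = E[M_0] = X_0^2 − 0 = 162^2 = 26244. Also E[M_τ] = E[X_τ^2] − E[τ]. The walk exits at 0 or 173, with P(hit 173 first) = 162/173, so E[X_τ^2] = 173^2 · 162/173 + 0 = 28026. Thus E[τ] = E[X_τ^2] − E[M_τ] = 28026 − 26244 = 1782 = 162(173 − 162) = 1782.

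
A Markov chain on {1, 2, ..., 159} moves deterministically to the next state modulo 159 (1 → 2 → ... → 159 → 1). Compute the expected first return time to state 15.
E[T_15 | X_0 = 15] = 159

The chain cycles deterministically, so starting at state 15 it returns in exactly 159 steps. Equivalently, the stationary distribution is uniform π_j = 1/159 for every state j, so by Kac's formula E[T_15] = 1/π_15 = 159.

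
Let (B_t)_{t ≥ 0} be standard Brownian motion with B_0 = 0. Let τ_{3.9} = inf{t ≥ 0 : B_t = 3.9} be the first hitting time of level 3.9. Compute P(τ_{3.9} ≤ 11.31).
P(τ_{3.9} ≤ 11.31) = 2(1 − Φ(3.9/√11.31)) = 2(1 − Φ(1.1597)) ≈ 0.2462

By the reflection principle for standard BM, P(τ_b ≤ t) = 2 · P(B_t ≥ b). Since B_t ~ N(0, t), P(B_t ≥ 3.9) = 1 − Φ(3.9/√t) = 1 − Φ(3.9/√11.31) = 1 − Φ(1.1597) ≈ 0.12309. Doubling: P(τ_{3.9} ≤ 11.31) ≈ 2 · 0.12309 = 0.24618 ≈ 0.2462.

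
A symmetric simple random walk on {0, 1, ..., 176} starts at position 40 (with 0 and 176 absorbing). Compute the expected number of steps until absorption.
E[τ | X_0 = 40] = 5440

Let v_k = E[τ | X_0 = k]. Boundary: v_0 = v_176 = 0. Recurrence: v_k = 1 + (v_{k-1} + v_{k+1})/2 for 1 ≤ k ≤ 175. The particular solution to v_k − (v_{k-1} + v_{k+1})/2 = 1 is v_k = −k^2. Adding homogeneous solution A + B k and matching boundaries gives v_k = k (176 − k). Substituting k = 40: v_40 = 40 · 136 = 5440.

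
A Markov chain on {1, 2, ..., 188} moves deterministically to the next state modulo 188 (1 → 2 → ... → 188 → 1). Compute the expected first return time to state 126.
E[T_126 | X_0 = 126] = 188

The chain cycles deterministically, so starting at state 126 it returns in exactly 188 steps. Equivalently, the stationary distribution is uniform π_j = 1/188 for every state j, so by Kac's formula E[T_126] = 1/π_126 = 188.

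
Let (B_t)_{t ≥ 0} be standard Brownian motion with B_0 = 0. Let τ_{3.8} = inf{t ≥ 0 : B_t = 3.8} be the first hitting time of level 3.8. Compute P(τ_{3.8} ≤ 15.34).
P(τ_{3.8} ≤ 15.34) = 2(1 − Φ(3.8/√15.34)) = 2(1 − Φ(0.9702)) ≈ 0.3319

By the reflection principle for standard BM, P(τ_b ≤ t) = 2 · P(B_t ≥ b). Since B_t ~ N(0, t), P(B_t ≥ 3.8) = 1 − Φ(3.8/√t) = 1 − Φ(3.8/√15.34) = 1 − Φ(0.9702) ≈ 0.16597. Doubling: P(τ_{3.8} ≤ 15.34) ≈ 2 · 0.16597 = 0.33194 ≈ 0.3319.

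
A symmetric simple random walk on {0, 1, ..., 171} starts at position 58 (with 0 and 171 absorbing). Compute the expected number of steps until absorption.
E[τ | X_0 = 58] = 6554

Let v_k = E[τ | X_0 = k]. Boundary: v_0 = v_171 = 0. Recurrence: v_k = 1 + (v_{k-1} + v_{k+1})/2 for 1 ≤ k ≤ 170. The particular solution to v_k − (v_{k-1} + v_{k+1})/2 = 1 is v_k = −k^2. Adding homogeneous solution A + B k and matching boundaries gives v_k = k (171 − k). Substituting k = 58: v_58 = 58 · 113 = 6554.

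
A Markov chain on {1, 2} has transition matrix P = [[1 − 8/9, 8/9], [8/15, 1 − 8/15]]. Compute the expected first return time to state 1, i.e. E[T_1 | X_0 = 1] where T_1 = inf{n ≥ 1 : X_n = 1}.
E[T_1 | X_0 = 1] = 1/π_1 = 8/3

For an irreducible recurrent Markov chain with stationary distribution π, E[T_i | X_0 = i] = 1/π_i (Kac's formula). Here π_1 = (8/15)/(8/9 + 8/15) = (8/15)/(64/45) = 3/8, so E[T_1 | X_0 = 1] = 1/π_1 = (8/9 + 8/15)/(8/15) = (64/45)/(8/15) = 8/3.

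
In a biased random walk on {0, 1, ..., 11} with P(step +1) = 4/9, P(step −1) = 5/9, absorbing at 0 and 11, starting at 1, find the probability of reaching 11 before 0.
P(hit 11 before 0) = (1 − (5/4)^1) / (1 − (5/4)^11) = 1048576/44633821

Let u_k denote P(reach 11 before 0 | start at k). Boundary: u_0 = 0, u_11 = 1. Recurrence: u_k = 4/9·u_{k+1} + 5/9·u_{k-1} for 1 ≤ k ≤ 10. Try u_k = A + B·r^k with r = q/p = (5/9)/(4/9) = 5/4. Substitution satisfies the recurrence; boundary conditions give:
  u_k = (1 − r^k) / (1 − r^N) = (1 − (5/4)^1) / (1 − (5/4)^11) = 1048576/44633821.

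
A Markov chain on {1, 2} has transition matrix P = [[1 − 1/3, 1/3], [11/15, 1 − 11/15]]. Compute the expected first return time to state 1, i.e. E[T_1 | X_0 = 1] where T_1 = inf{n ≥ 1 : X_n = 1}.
E[T_1 | X_0 = 1] = 1/π_1 = 16/11

For an irreducible recurrent Markov chain with stationary distribution π, E[T_i | X_0 = i] = 1/π_i (Kac's formula). Here π_1 = (11/15)/(1/3 + 11/15) = (11/15)/(16/15) = 11/16, so E[T_1 | X_0 = 1] = 1/π_1 = (1/3 + 11/15)/(11/15) = (16/15)/(11/15) = 16/11.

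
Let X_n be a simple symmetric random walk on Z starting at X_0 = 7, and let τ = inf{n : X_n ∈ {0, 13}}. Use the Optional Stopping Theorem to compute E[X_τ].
E[X_τ] = 7

X_n is a martingale and τ is a bounded-mean stopping time (indeed τ is finite a.s. with bounded expectation since the walk is in a bounded region). By the OST, E[X_τ] = E[X_0] = 7. Equivalently: E[X_τ] = 13 · P(hit 13 first) + 0 · P(hit 0 first) = 13 · (7/13) = 7.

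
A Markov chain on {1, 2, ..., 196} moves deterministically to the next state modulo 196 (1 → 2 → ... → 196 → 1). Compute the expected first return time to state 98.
E[T_98 | X_0 = 98] = 196

The chain cycles deterministically, so starting at state 98 it returns in exactly 196 steps. Equivalently, the stationary distribution is uniform π_j = 1/196 for every state j, so by Kac's formula E[T_98] = 1/π_98 = 196.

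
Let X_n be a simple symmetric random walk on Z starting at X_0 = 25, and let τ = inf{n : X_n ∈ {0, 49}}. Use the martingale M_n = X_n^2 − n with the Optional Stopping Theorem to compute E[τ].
E[τ] = 600

M_n = X_n^2 − n is a martingale (since E[X_{n+1}^2 | F_n] = X_n^2 + 1). By OST (τ has finite mean in a bounded region), E[M_τ] = E[M_0] = X_0^2 − 0 = 25^2 = 625. Also E[M_τ] = E[X_τ^2] − E[τ]. The walk exits at 0 or 49, with P(hit 49 first) = 25/49, so E[X_τ^2] = 49^2 · 25/49 + 0 = 1225. Thus E[τ] = E[X_τ^2] − E[M_τ] = 1225 − 625 = 600 = 25(49 − 25) = 600.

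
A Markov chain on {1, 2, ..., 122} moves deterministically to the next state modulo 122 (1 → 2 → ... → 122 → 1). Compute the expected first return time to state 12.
E[T_12 | X_0 = 12] = 122

The chain cycles deterministically, so starting at state 12 it returns in exactly 122 steps. Equivalently, the stationary distribution is uniform π_j = 1/122 for every state j, so by Kac's formula E[T_12] = 1/π_12 = 122.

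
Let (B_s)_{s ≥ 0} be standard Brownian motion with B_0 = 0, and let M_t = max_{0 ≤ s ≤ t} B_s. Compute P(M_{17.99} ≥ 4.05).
P(M_{17.99} ≥ 4.05) = 2·P(B_{17.99} ≥ 4.05) = 2(1 − Φ(4.05/√17.99)) ≈ 0.3396

By the reflection principle for Brownian motion, P(M_t ≥ a) = 2 · P(B_t ≥ a) for a ≥ 0. Since B_t ~ N(0, t), P(B_t ≥ 4.05) = 1 − Φ(4.05/√t) = 1 − Φ(4.05/√17.99) = 1 − Φ(0.9549). So
  P(M_{17.99} ≥ 4.05) = 2(1 − Φ(0.9549)) ≈ 0.3396.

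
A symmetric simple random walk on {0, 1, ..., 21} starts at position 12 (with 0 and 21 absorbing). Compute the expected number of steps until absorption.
E[τ | X_0 = 12] = 108

Let v_k = E[τ | X_0 = k]. Boundary: v_0 = v_21 = 0. Recurrence: v_k = 1 + (v_{k-1} + v_{k+1})/2 for 1 ≤ k ≤ 20. The particular solution to v_k − (v_{k-1} + v_{k+1})/2 = 1 is v_k = −k^2. Adding homogeneous solution A + B k and matching boundaries gives v_k = k (21 − k). Substituting k = 12: v_12 = 12 · 9 = 108.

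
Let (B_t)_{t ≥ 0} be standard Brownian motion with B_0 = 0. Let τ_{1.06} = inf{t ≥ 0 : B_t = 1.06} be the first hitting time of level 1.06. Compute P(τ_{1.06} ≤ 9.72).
P(τ_{1.06} ≤ 9.72) = 2(1 − Φ(1.06/√9.72)) = 2(1 − Φ(0.3400)) ≈ 0.7339

By the reflection principle for standard BM, P(τ_b ≤ t) = 2 · P(B_t ≥ b). Since B_t ~ N(0, t), P(B_t ≥ 1.06) = 1 − Φ(1.06/√t) = 1 − Φ(1.06/√9.72) = 1 − Φ(0.3400) ≈ 0.36693. Doubling: P(τ_{1.06} ≤ 9.72) ≈ 2 · 0.36693 = 0.73386 ≈ 0.7339.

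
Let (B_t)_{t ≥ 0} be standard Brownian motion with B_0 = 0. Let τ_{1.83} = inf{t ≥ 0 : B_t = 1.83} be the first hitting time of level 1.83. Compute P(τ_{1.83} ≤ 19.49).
P(τ_{1.83} ≤ 19.49) = 2(1 − Φ(1.83/√19.49)) = 2(1 − Φ(0.4145)) ≈ 0.6785

By the reflection principle for standard BM, P(τ_b ≤ t) = 2 · P(B_t ≥ b). Since B_t ~ N(0, t), P(B_t ≥ 1.83) = 1 − Φ(1.83/√t) = 1 − Φ(1.83/√19.49) = 1 − Φ(0.4145) ≈ 0.33925. Doubling: P(τ_{1.83} ≤ 19.49) ≈ 2 · 0.33925 = 0.67850 ≈ 0.6785.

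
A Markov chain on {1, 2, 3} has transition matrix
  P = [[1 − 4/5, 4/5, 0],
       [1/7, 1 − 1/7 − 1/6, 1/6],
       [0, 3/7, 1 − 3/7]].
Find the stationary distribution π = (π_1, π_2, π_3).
π = (9/79, 252/395, 98/395)

This is a birth-death chain on three states, which satisfies detailed balance: π_1 · P_{12} = π_2 · P_{21} and π_2 · P_{23} = π_3 · P_{32}.
From π_1 · 4/5 = π_2 · 1/7: π_2/π_1 = (4/5)/(1/7) = 28/5.
From π_2 · 1/6 = π_3 · 3/7: π_3/π_2 = (1/6)/(3/7) = 7/18.
Take π_1 proportional to 1; then unnormalized π = (1, 28/5, 98/45). Normalize by dividing by the sum 79/9:
  π = (9/79, 252/395, 98/395).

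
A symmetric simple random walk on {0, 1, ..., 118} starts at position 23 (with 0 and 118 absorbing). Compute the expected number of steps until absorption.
E[τ | X_0 = 23] = 2185

Let v_k = E[τ | X_0 = k]. Boundary: v_0 = v_118 = 0. Recurrence: v_k = 1 + (v_{k-1} + v_{k+1})/2 for 1 ≤ k ≤ 117. The particular solution to v_k − (v_{k-1} + v_{k+1})/2 = 1 is v_k = −k^2. Adding homogeneous solution A + B k and matching boundaries gives v_k = k (118 − k). Substituting k = 23: v_23 = 23 · 95 = 2185.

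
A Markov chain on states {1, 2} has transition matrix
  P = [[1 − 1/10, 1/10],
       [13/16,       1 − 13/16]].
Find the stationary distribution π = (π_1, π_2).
π_1 = 65/73, π_2 = 8/73

Solve πP = π with π_1 + π_2 = 1. From πP = π: π_1 · (1 − 1/10) + π_2 · 13/16 = π_1 ⇒ π_2 · 13/16 = π_1 · 1/10 ⇒ π_2/π_1 = (1/10)/(13/16) = 8/65. Together with π_1 + π_2 = 1:
  π_1 = (13/16)/(1/10 + 13/16) = (13/16)/(73/80) = 65/73,
  π_2 = (1/10)/(1/10 + 13/16) = (1/10)/(73/80) = 8/73.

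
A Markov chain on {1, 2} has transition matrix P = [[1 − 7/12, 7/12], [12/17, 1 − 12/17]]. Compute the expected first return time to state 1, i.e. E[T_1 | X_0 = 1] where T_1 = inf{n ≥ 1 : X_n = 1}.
E[T_1 | X_0 = 1] = 1/π_1 = 263/144

For an irreducible recurrent Markov chain with stationary distribution π, E[T_i | X_0 = i] = 1/π_i (Kac's formula). Here π_1 = (12/17)/(7/12 + 12/17) = (12/17)/(263/204) = 144/263, so E[T_1 | X_0 = 1] = 1/π_1 = (7/12 + 12/17)/(12/17) = (263/204)/(12/17) = 263/144.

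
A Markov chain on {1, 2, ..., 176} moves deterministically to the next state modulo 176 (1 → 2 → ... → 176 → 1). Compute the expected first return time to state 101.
E[T_101 | X_0 = 101] = 176

The chain cycles deterministically, so starting at state 101 it returns in exactly 176 steps. Equivalently, the stationary distribution is uniform π_j = 1/176 for every state j, so by Kac's formula E[T_101] = 1/π_101 = 176.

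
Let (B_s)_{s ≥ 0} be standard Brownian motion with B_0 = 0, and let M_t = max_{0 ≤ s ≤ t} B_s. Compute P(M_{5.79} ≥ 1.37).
P(M_{5.79} ≥ 1.37) = 2·P(B_{5.79} ≥ 1.37) = 2(1 − Φ(1.37/√5.79)) ≈ 0.5691

By the reflection principle for Brownian motion, P(M_t ≥ a) = 2 · P(B_t ≥ a) for a ≥ 0. Since B_t ~ N(0, t), P(B_t ≥ 1.37) = 1 − Φ(1.37/√t) = 1 − Φ(1.37/√5.79) = 1 − Φ(0.5694). So
  P(M_{5.79} ≥ 1.37) = 2(1 − Φ(0.5694)) ≈ 0.5691.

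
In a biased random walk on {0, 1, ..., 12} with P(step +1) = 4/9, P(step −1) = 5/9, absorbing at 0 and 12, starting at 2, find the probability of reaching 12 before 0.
P(hit 12 before 0) = (1 − (5/4)^2) / (1 − (5/4)^12) = 1048576/25262601

Let u_k denote P(reach 12 before 0 | start at k). Boundary: u_0 = 0, u_12 = 1. Recurrence: u_k = 4/9·u_{k+1} + 5/9·u_{k-1} for 1 ≤ k ≤ 11. Try u_k = A + B·r^k with r = q/p = (5/9)/(4/9) = 5/4. Substitution satisfies the recurrence; boundary conditions give:
  u_k = (1 − r^k) / (1 − r^N) = (1 − (5/4)^2) / (1 − (5/4)^12) = 1048576/25262601.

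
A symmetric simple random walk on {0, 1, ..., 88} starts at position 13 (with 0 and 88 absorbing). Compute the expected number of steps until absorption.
E[τ | X_0 = 13] = 975

Let v_k = E[τ | X_0 = k]. Boundary: v_0 = v_88 = 0. Recurrence: v_k = 1 + (v_{k-1} + v_{k+1})/2 for 1 ≤ k ≤ 87. The particular solution to v_k − (v_{k-1} + v_{k+1})/2 = 1 is v_k = −k^2. Adding homogeneous solution A + B k and matching boundaries gives v_k = k (88 − k). Substituting k = 13: v_13 = 13 · 75 = 975.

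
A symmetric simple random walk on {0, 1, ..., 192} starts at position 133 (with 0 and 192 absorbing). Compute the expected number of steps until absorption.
E[τ | X_0 = 133] = 7847

Let v_k = E[τ | X_0 = k]. Boundary: v_0 = v_192 = 0. Recurrence: v_k = 1 + (v_{k-1} + v_{k+1})/2 for 1 ≤ k ≤ 191. The particular solution to v_k − (v_{k-1} + v_{k+1})/2 = 1 is v_k = −k^2. Adding homogeneous solution A + B k and matching boundaries gives v_k = k (192 − k). Substituting k = 133: v_133 = 133 · 59 = 7847.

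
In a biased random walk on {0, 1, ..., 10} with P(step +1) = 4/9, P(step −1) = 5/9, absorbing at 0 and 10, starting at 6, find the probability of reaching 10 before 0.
P(hit 10 before 0) = (1 − (5/4)^6) / (1 − (5/4)^10) = 327936/968561

Let u_k denote P(reach 10 before 0 | start at k). Boundary: u_0 = 0, u_10 = 1. Recurrence: u_k = 4/9·u_{k+1} + 5/9·u_{k-1} for 1 ≤ k ≤ 9. Try u_k = A + B·r^k with r = q/p = (5/9)/(4/9) = 5/4. Substitution satisfies the recurrence; boundary conditions give:
  u_k = (1 − r^k) / (1 − r^N) = (1 − (5/4)^6) / (1 − (5/4)^10) = 327936/968561.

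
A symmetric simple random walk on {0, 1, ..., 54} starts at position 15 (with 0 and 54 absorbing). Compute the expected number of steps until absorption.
E[τ | X_0 = 15] = 585

Let v_k = E[τ | X_0 = k]. Boundary: v_0 = v_54 = 0. Recurrence: v_k = 1 + (v_{k-1} + v_{k+1})/2 for 1 ≤ k ≤ 53. The particular solution to v_k − (v_{k-1} + v_{k+1})/2 = 1 is v_k = −k^2. Adding homogeneous solution A + B k and matching boundaries gives v_k = k (54 − k). Substituting k = 15: v_15 = 15 · 39 = 585.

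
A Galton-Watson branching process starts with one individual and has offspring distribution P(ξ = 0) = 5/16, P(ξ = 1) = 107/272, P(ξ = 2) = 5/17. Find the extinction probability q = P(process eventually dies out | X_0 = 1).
q = 1

Mean offspring μ = 0·5/16 + 1·107/272 + 2·5/17 = 267/272 ≤ 1. For μ ≤ 1 with offspring not concentrated at 1, the Galton-Watson process goes extinct almost surely, so q = 1.
(Algebraic check: The pgf is f(s) = 5/16 + 107/272·s + 5/17·s². The extinction probability q is the smallest fixed point of f in [0, 1]. Setting s = f(s):
  5/17·s² + (107/272 − 1)·s + 5/16 = 0
  5/17·s² − (5/16 + 5/17)·s + 5/16 = 0
which factors as (s − 1)·(5/17·s − 5/16) = 0, giving roots s = 1 and s = (5/16)/(5/17) = 17/16. Since 17/16 ≥ 1, the smallest root in [0, 1] is s = 1.)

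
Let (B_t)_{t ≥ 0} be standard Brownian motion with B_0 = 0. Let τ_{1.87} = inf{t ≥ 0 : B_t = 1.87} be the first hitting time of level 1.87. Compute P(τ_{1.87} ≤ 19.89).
P(τ_{1.87} ≤ 19.89) = 2(1 − Φ(1.87/√19.89)) = 2(1 − Φ(0.4193)) ≈ 0.6750

By the reflection principle for standard BM, P(τ_b ≤ t) = 2 · P(B_t ≥ b). Since B_t ~ N(0, t), P(B_t ≥ 1.87) = 1 − Φ(1.87/√t) = 1 − Φ(1.87/√19.89) = 1 − Φ(0.4193) ≈ 0.33750. Doubling: P(τ_{1.87} ≤ 19.89) ≈ 2 · 0.33750 = 0.67500 ≈ 0.6750.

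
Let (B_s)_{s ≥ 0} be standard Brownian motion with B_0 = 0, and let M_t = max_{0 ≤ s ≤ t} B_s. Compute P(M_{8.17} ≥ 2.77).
P(M_{8.17} ≥ 2.77) = 2·P(B_{8.17} ≥ 2.77) = 2(1 − Φ(2.77/√8.17)) ≈ 0.3325

By the reflection principle for Brownian motion, P(M_t ≥ a) = 2 · P(B_t ≥ a) for a ≥ 0. Since B_t ~ N(0, t), P(B_t ≥ 2.77) = 1 − Φ(2.77/√t) = 1 − Φ(2.77/√8.17) = 1 − Φ(0.9691). So
  P(M_{8.17} ≥ 2.77) = 2(1 − Φ(0.9691)) ≈ 0.3325.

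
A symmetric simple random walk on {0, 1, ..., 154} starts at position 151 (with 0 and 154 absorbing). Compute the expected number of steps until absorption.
E[τ | X_0 = 151] = 453

Let v_k = E[τ | X_0 = k]. Boundary: v_0 = v_154 = 0. Recurrence: v_k = 1 + (v_{k-1} + v_{k+1})/2 for 1 ≤ k ≤ 153. The particular solution to v_k − (v_{k-1} + v_{k+1})/2 = 1 is v_k = −k^2. Adding homogeneous solution A + B k and matching boundaries gives v_k = k (154 − k). Substituting k = 151: v_151 = 151 · 3 = 453.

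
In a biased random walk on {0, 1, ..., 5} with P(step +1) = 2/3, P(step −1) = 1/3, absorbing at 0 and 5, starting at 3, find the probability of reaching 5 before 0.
P(hit 5 before 0) = (1 − (1/2)^3) / (1 − (1/2)^5) = 28/31

Let u_k denote P(reach 5 before 0 | start at k). Boundary: u_0 = 0, u_5 = 1. Recurrence: u_k = 2/3·u_{k+1} + 1/3·u_{k-1} for 1 ≤ k ≤ 4. Try u_k = A + B·r^k with r = q/p = (1/3)/(2/3) = 1/2. Substitution satisfies the recurrence; boundary conditions give:
  u_k = (1 − r^k) / (1 − r^N) = (1 − (1/2)^3) / (1 − (1/2)^5) = 28/31.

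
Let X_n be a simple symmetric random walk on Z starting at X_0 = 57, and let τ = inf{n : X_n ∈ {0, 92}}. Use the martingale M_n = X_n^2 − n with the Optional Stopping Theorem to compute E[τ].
E[τ] = 1995

M_n = X_n^2 − n is a martingale (since E[X_{n+1}^2 | F_n] = X_n^2 + 1). By OST (τ has finite mean in a bounded region), E[M_τ] = E[M_0] = X_0^2 − 0 = 57^2 = 3249. Also E[M_τ] = E[X_τ^2] − E[τ]. The walk exits at 0 or 92, with P(hit 92 first) = 57/92, so E[X_τ^2] = 92^2 · 57/92 + 0 = 5244. Thus E[τ] = E[X_τ^2] − E[M_τ] = 5244 − 3249 = 1995 = 57(92 − 57) = 1995.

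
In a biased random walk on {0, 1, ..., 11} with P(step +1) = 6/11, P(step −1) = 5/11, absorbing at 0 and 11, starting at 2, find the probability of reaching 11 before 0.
P(hit 11 before 0) = (1 − (5/6)^2) / (1 − (5/6)^11) = 110854656/313968931

Let u_k denote P(reach 11 before 0 | start at k). Boundary: u_0 = 0, u_11 = 1. Recurrence: u_k = 6/11·u_{k+1} + 5/11·u_{k-1} for 1 ≤ k ≤ 10. Try u_k = A + B·r^k with r = q/p = (5/11)/(6/11) = 5/6. Substitution satisfies the recurrence; boundary conditions give:
  u_k = (1 − r^k) / (1 − r^N) = (1 − (5/6)^2) / (1 − (5/6)^11) = 110854656/313968931.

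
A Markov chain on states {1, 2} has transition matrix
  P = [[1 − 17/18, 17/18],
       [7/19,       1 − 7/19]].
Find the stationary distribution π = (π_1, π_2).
π_1 = 126/449, π_2 = 323/449

Solve πP = π with π_1 + π_2 = 1. From πP = π: π_1 · (1 − 17/18) + π_2 · 7/19 = π_1 ⇒ π_2 · 7/19 = π_1 · 17/18 ⇒ π_2/π_1 = (17/18)/(7/19) = 323/126. Together with π_1 + π_2 = 1:
  π_1 = (7/19)/(17/18 + 7/19) = (7/19)/(449/342) = 126/449,
  π_2 = (17/18)/(17/18 + 7/19) = (17/18)/(449/342) = 323/449.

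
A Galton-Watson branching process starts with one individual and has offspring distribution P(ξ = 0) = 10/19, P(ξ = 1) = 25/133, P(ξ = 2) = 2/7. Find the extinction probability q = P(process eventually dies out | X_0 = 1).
q = 1

Mean offspring μ = 0·10/19 + 1·25/133 + 2·2/7 = 101/133 ≤ 1. For μ ≤ 1 with offspring not concentrated at 1, the Galton-Watson process goes extinct almost surely, so q = 1.
(Algebraic check: The pgf is f(s) = 10/19 + 25/133·s + 2/7·s². The extinction probability q is the smallest fixed point of f in [0, 1]. Setting s = f(s):
  2/7·s² + (25/133 − 1)·s + 10/19 = 0
  2/7·s² − (10/19 + 2/7)·s + 10/19 = 0
which factors as (s − 1)·(2/7·s − 10/19) = 0, giving roots s = 1 and s = (10/19)/(2/7) = 35/19. Since 35/19 ≥ 1, the smallest root in [0, 1] is s = 1.)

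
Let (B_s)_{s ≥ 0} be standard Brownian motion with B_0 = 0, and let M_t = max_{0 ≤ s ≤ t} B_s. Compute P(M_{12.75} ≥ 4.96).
P(M_{12.75} ≥ 4.96) = 2·P(B_{12.75} ≥ 4.96) = 2(1 − Φ(4.96/√12.75)) ≈ 0.1648

By the reflection principle for Brownian motion, P(M_t ≥ a) = 2 · P(B_t ≥ a) for a ≥ 0. Since B_t ~ N(0, t), P(B_t ≥ 4.96) = 1 − Φ(4.96/√t) = 1 − Φ(4.96/√12.75) = 1 − Φ(1.3891). So
  P(M_{12.75} ≥ 4.96) = 2(1 − Φ(1.3891)) ≈ 0.1648.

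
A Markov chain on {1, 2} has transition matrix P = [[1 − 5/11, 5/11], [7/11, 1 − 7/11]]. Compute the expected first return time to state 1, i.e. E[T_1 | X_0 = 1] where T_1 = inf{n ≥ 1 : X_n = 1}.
E[T_1 | X_0 = 1] = 1/π_1 = 12/7

For an irreducible recurrent Markov chain with stationary distribution π, E[T_i | X_0 = i] = 1/π_i (Kac's formula). Here π_1 = (7/11)/(5/11 + 7/11) = (7/11)/(12/11) = 7/12, so E[T_1 | X_0 = 1] = 1/π_1 = (5/11 + 7/11)/(7/11) = (12/11)/(7/11) = 12/7.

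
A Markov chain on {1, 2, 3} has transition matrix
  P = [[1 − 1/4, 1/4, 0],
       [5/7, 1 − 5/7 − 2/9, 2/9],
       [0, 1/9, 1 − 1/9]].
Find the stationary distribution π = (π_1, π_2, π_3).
π = (20/41, 7/41, 14/41)

This is a birth-death chain on three states, which satisfies detailed balance: π_1 · P_{12} = π_2 · P_{21} and π_2 · P_{23} = π_3 · P_{32}.
From π_1 · 1/4 = π_2 · 5/7: π_2/π_1 = (1/4)/(5/7) = 7/20.
From π_2 · 2/9 = π_3 · 1/9: π_3/π_2 = (2/9)/(1/9) = 2.
Take π_1 proportional to 1; then unnormalized π = (1, 7/20, 7/10). Normalize by dividing by the sum 41/20:
  π = (20/41, 7/41, 14/41).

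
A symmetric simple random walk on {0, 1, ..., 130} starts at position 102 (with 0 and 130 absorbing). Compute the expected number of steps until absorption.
E[τ | X_0 = 102] = 2856

Let v_k = E[τ | X_0 = k]. Boundary: v_0 = v_130 = 0. Recurrence: v_k = 1 + (v_{k-1} + v_{k+1})/2 for 1 ≤ k ≤ 129. The particular solution to v_k − (v_{k-1} + v_{k+1})/2 = 1 is v_k = −k^2. Adding homogeneous solution A + B k and matching boundaries gives v_k = k (130 − k). Substituting k = 102: v_102 = 102 · 28 = 2856.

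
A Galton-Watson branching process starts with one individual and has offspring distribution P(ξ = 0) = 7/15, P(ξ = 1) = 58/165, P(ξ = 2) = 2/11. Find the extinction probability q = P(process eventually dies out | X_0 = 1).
q = 1

Mean offspring μ = 0·7/15 + 1·58/165 + 2·2/11 = 118/165 ≤ 1. For μ ≤ 1 with offspring not concentrated at 1, the Galton-Watson process goes extinct almost surely, so q = 1.
(Algebraic check: The pgf is f(s) = 7/15 + 58/165·s + 2/11·s². The extinction probability q is the smallest fixed point of f in [0, 1]. Setting s = f(s):
  2/11·s² + (58/165 − 1)·s + 7/15 = 0
  2/11·s² − (7/15 + 2/11)·s + 7/15 = 0
which factors as (s − 1)·(2/11·s − 7/15) = 0, giving roots s = 1 and s = (7/15)/(2/11) = 77/30. Since 77/30 ≥ 1, the smallest root in [0, 1] is s = 1.)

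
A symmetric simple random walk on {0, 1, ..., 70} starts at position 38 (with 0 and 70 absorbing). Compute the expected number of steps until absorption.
E[τ | X_0 = 38] = 1216

Let v_k = E[τ | X_0 = k]. Boundary: v_0 = v_70 = 0. Recurrence: v_k = 1 + (v_{k-1} + v_{k+1})/2 for 1 ≤ k ≤ 69. The particular solution to v_k − (v_{k-1} + v_{k+1})/2 = 1 is v_k = −k^2. Adding homogeneous solution A + B k and matching boundaries gives v_k = k (70 − k). Substituting k = 38: v_38 = 38 · 32 = 1216.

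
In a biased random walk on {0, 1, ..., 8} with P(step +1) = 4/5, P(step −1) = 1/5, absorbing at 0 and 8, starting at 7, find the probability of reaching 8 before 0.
P(hit 8 before 0) = (1 − (1/4)^7) / (1 − (1/4)^8) = 21844/21845

Let u_k denote P(reach 8 before 0 | start at k). Boundary: u_0 = 0, u_8 = 1. Recurrence: u_k = 4/5·u_{k+1} + 1/5·u_{k-1} for 1 ≤ k ≤ 7. Try u_k = A + B·r^k with r = q/p = (1/5)/(4/5) = 1/4. Substitution satisfies the recurrence; boundary conditions give:
  u_k = (1 − r^k) / (1 − r^N) = (1 − (1/4)^7) / (1 − (1/4)^8) = 21844/21845.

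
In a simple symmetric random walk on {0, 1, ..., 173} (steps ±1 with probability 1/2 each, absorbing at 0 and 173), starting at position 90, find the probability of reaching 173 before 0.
P(hit 173 before 0) = 90/173

Let u_k = P(hit 173 before 0 | start at k). Then u_0 = 0, u_173 = 1, and u_k = u_{k-1}/2 + u_{k+1}/2 for 1 ≤ k ≤ 172. This harmonic recurrence is solved by u_k = k/173, giving u_90 = 90/173.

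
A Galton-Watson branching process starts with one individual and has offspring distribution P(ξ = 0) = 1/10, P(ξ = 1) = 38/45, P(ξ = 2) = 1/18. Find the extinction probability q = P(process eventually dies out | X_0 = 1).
q = 1

Mean offspring μ = 0·1/10 + 1·38/45 + 2·1/18 = 43/45 ≤ 1. For μ ≤ 1 with offspring not concentrated at 1, the Galton-Watson process goes extinct almost surely, so q = 1.
(Algebraic check: The pgf is f(s) = 1/10 + 38/45·s + 1/18·s². The extinction probability q is the smallest fixed point of f in [0, 1]. Setting s = f(s):
  1/18·s² + (38/45 − 1)·s + 1/10 = 0
  1/18·s² − (1/10 + 1/18)·s + 1/10 = 0
which factors as (s − 1)·(1/18·s − 1/10) = 0, giving roots s = 1 and s = (1/10)/(1/18) = 9/5. Since 9/5 ≥ 1, the smallest root in [0, 1] is s = 1.)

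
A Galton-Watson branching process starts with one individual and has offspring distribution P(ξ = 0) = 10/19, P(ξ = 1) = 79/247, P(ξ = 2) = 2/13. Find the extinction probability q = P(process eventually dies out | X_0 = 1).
q = 1

Mean offspring μ = 0·10/19 + 1·79/247 + 2·2/13 = 155/247 ≤ 1. For μ ≤ 1 with offspring not concentrated at 1, the Galton-Watson process goes extinct almost surely, so q = 1.
(Algebraic check: The pgf is f(s) = 10/19 + 79/247·s + 2/13·s². The extinction probability q is the smallest fixed point of f in [0, 1]. Setting s = f(s):
  2/13·s² + (79/247 − 1)·s + 10/19 = 0
  2/13·s² − (10/19 + 2/13)·s + 10/19 = 0
which factors as (s − 1)·(2/13·s − 10/19) = 0, giving roots s = 1 and s = (10/19)/(2/13) = 65/19. Since 65/19 ≥ 1, the smallest root in [0, 1] is s = 1.)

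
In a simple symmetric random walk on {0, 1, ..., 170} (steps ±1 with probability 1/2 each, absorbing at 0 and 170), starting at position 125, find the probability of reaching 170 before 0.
P(hit 170 before 0) = 125/170 = 25/34

Let u_k = P(hit 170 before 0 | start at k). Then u_0 = 0, u_170 = 1, and u_k = u_{k-1}/2 + u_{k+1}/2 for 1 ≤ k ≤ 169. This harmonic recurrence is solved by u_k = k/170, giving u_125 = 125/170 = 25/34.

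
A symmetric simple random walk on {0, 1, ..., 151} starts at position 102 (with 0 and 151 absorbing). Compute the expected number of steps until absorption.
E[τ | X_0 = 102] = 4998

Let v_k = E[τ | X_0 = k]. Boundary: v_0 = v_151 = 0. Recurrence: v_k = 1 + (v_{k-1} + v_{k+1})/2 for 1 ≤ k ≤ 150. The particular solution to v_k − (v_{k-1} + v_{k+1})/2 = 1 is v_k = −k^2. Adding homogeneous solution A + B k and matching boundaries gives v_k = k (151 − k). Substituting k = 102: v_102 = 102 · 49 = 4998.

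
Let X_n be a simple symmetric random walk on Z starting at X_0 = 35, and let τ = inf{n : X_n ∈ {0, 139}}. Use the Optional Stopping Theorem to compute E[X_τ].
E[X_τ] = 35

X_n is a martingale and τ is a bounded-mean stopping time (indeed τ is finite a.s. with bounded expectation since the walk is in a bounded region). By the OST, E[X_τ] = E[X_0] = 35. Equivalently: E[X_τ] = 139 · P(hit 139 first) + 0 · P(hit 0 first) = 139 · (35/139) = 35.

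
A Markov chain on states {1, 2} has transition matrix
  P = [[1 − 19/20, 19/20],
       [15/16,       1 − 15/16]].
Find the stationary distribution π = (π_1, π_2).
π_1 = 75/151, π_2 = 76/151

Solve πP = π with π_1 + π_2 = 1. From πP = π: π_1 · (1 − 19/20) + π_2 · 15/16 = π_1 ⇒ π_2 · 15/16 = π_1 · 19/20 ⇒ π_2/π_1 = (19/20)/(15/16) = 76/75. Together with π_1 + π_2 = 1:
  π_1 = (15/16)/(19/20 + 15/16) = (15/16)/(151/80) = 75/151,
  π_2 = (19/20)/(19/20 + 15/16) = (19/20)/(151/80) = 76/151.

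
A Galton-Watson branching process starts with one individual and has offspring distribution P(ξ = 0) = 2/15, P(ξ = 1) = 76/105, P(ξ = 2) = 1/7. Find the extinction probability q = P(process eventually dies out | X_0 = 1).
q = 14/15

The pgf is f(s) = 2/15 + 76/105·s + 1/7·s². The extinction probability q is the smallest fixed point of f in [0, 1]. Setting s = f(s):
  1/7·s² + (76/105 − 1)·s + 2/15 = 0
  1/7·s² − (2/15 + 1/7)·s + 2/15 = 0
which factors as (s − 1)·(1/7·s − 2/15) = 0, giving roots s = 1 and s = (2/15)/(1/7) = 14/15.
Mean offspring μ = 76/105 + 2·1/7 = 106/105 > 1 (supercritical), so q < 1. The extinction probability is the smaller root: q = (2/15)/(1/7) = 14/15.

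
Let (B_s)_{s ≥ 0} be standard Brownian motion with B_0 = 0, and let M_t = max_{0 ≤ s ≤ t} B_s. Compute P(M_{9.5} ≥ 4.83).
P(M_{9.5} ≥ 4.83) = 2·P(B_{9.5} ≥ 4.83) = 2(1 − Φ(4.83/√9.5)) ≈ 0.1171

By the reflection principle for Brownian motion, P(M_t ≥ a) = 2 · P(B_t ≥ a) for a ≥ 0. Since B_t ~ N(0, t), P(B_t ≥ 4.83) = 1 − Φ(4.83/√t) = 1 − Φ(4.83/√9.5) = 1 − Φ(1.5671). So
  P(M_{9.5} ≥ 4.83) = 2(1 − Φ(1.5671)) ≈ 0.1171.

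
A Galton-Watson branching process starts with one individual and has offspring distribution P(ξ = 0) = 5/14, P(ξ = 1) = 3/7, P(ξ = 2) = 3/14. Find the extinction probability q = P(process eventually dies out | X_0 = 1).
q = 1

Mean offspring μ = 0·5/14 + 1·3/7 + 2·3/14 = 6/7 ≤ 1. For μ ≤ 1 with offspring not concentrated at 1, the Galton-Watson process goes extinct almost surely, so q = 1.
(Algebraic check: The pgf is f(s) = 5/14 + 3/7·s + 3/14·s². The extinction probability q is the smallest fixed point of f in [0, 1]. Setting s = f(s):
  3/14·s² + (3/7 − 1)·s + 5/14 = 0
  3/14·s² − (5/14 + 3/14)·s + 5/14 = 0
which factors as (s − 1)·(3/14·s − 5/14) = 0, giving roots s = 1 and s = (5/14)/(3/14) = 5/3. Since 5/3 ≥ 1, the smallest root in [0, 1] is s = 1.)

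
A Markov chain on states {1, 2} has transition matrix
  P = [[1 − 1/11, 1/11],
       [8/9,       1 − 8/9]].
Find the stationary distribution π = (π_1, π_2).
π_1 = 88/97, π_2 = 9/97

Solve πP = π with π_1 + π_2 = 1. From πP = π: π_1 · (1 − 1/11) + π_2 · 8/9 = π_1 ⇒ π_2 · 8/9 = π_1 · 1/11 ⇒ π_2/π_1 = (1/11)/(8/9) = 9/88. Together with π_1 + π_2 = 1:
  π_1 = (8/9)/(1/11 + 8/9) = (8/9)/(97/99) = 88/97,
  π_2 = (1/11)/(1/11 + 8/9) = (1/11)/(97/99) = 9/97.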